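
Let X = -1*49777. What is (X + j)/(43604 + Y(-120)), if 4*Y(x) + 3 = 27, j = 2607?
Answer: -53/49 ≈ -1.0816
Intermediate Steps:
X = -49777
Y(x) = 6 (Y(x) = -3/4 + (1/4)*27 = -3/4 + 27/4 = 6)
(X + j)/(43604 + Y(-120)) = (-49777 + 2607)/(43604 + 6) = -47170/43610 = -47170*1/43610 = -53/49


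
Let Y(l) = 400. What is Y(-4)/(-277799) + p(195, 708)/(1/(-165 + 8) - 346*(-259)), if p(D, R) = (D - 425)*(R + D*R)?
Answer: -464010701263440/1302821472401 ≈ -356.16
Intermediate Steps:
p(D, R) = (-425 + D)*(R + D*R)
Y(-4)/(-277799) + p(195, 708)/(1/(-165 + 8) - 346*(-259)) = 400/(-277799) + (708*(-425 + 195² - 424*195))/(1/(-165 + 8) - 346*(-259)) = 400*(-1/277799) + (708*(-425 + 38025 - 82680))/(1/(-157) + 89614) = -400/277799 + (708*(-45080))/(-1/157 + 89614) = -400/277799 - 31916640/14069397/157 = -400/277799 - 31916640*157/14069397 = -400/277799 - 1670304160/4689799 = -464010701263440/1302821472401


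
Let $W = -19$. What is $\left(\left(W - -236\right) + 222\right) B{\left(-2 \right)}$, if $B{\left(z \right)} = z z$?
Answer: $1756$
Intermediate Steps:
$B{\left(z \right)} = z^{2}$
$\left(\left(W - -236\right) + 222\right) B{\left(-2 \right)} = \left(\left(-19 - -236\right) + 222\right) \left(-2\right)^{2} = \left(\left(-19 + 236\right) + 222\right) 4 = \left(217 + 222\right) 4 = 439 \cdot 4 = 1756$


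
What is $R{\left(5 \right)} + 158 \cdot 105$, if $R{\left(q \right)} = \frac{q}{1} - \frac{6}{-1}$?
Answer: $16601$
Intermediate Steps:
$R{\left(q \right)} = 6 + q$ ($R{\left(q \right)} = q 1 - -6 = q + 6 = 6 + q$)
$R{\left(5 \right)} + 158 \cdot 105 = \left(6 + 5\right) + 158 \cdot 105 = 11 + 16590 = 16601$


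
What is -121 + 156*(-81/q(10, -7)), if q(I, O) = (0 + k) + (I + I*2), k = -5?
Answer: -15661/25 ≈ -626.44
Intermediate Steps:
q(I, O) = -5 + 3*I (q(I, O) = (0 - 5) + (I + I*2) = -5 + (I + 2*I) = -5 + 3*I)
-121 + 156*(-81/q(10, -7)) = -121 + 156*(-81/(-5 + 3*10)) = -121 + 156*(-81/(-5 + 30)) = -121 + 156*(-81/25) = -121 - 12636/25 = -15661/25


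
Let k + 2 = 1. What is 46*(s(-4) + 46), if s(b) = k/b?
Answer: 4255/2 ≈ 2127.5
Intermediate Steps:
k = -1 (k = -2 + 1 = -1)
s(b) = -1/b
46*(s(-4) + 46) = 46*(-1/(-4) + 46) = 46*(-1*(-1/4) + 46) = 46*(1/4 + 46) = 46*(185/4) = 4255/2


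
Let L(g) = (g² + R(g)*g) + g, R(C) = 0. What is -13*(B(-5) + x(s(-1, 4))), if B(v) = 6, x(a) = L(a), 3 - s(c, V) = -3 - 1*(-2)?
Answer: -338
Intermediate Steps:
s(c, V) = 4 (s(c, V) = 3 - (-3 - 1*(-2)) = 3 - (-3 + 2) = 3 - 1*(-1) = 3 + 1 = 4)
L(g) = g + g² (L(g) = (g² + 0*g) + g = (g² + 0) + g = g² + g = g + g²)
x(a) = a*(1 + a)
-13*(B(-5) + x(s(-1, 4))) = -13*(6 + 4*(1 + 4)) = -13*(6 + 4*5) = -13*(6 + 20) = -13*26 = -338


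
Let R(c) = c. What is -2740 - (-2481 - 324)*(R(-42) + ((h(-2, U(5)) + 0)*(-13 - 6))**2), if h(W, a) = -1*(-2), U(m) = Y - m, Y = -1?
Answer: 3929870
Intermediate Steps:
U(m) = -1 - m
h(W, a) = 2
-2740 - (-2481 - 324)*(R(-42) + ((h(-2, U(5)) + 0)*(-13 - 6))**2) = -2740 - (-2481 - 324)*(-42 + ((2 + 0)*(-13 - 6))**2) = -2740 - (-2805)*(-42 + (2*(-19))**2) = -2740 - (-2805)*(-42 + (-38)**2) = -2740 - (-2805)*(-42 + 1444) = -2740 - (-2805)*1402 = -2740 - 1*(-3932610) = -2740 + 3932610 = 3929870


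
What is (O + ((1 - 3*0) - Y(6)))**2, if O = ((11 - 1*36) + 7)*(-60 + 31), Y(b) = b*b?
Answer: 237169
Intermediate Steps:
Y(b) = b**2
O = 522 (O = ((11 - 36) + 7)*(-29) = (-25 + 7)*(-29) = -18*(-29) = 522)
(O + ((1 - 3*0) - Y(6)))**2 = (522 + ((1 - 3*0) - 1*6**2))**2 = (522 + ((1 + 0) - 1*36))**2 = (522 + (1 - 36))**2 = (522 - 35)**2 = 487**2 = 237169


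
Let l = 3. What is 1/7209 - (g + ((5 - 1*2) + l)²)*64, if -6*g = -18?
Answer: -17993663/7209 ≈ -2496.0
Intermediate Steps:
g = 3 (g = -⅙*(-18) = 3)
1/7209 - (g + ((5 - 1*2) + l)²)*64 = 1/7209 - (3 + ((5 - 1*2) + 3)²)*64 = 1/7209 - (3 + ((5 - 2) + 3)²)*64 = 1/7209 - (3 + (3 + 3)²)*64 = 1/7209 - (3 + 6²)*64 = 1/7209 - (3 + 36)*64 = 1/7209 - 39*64 = 1/7209 - 1*2496 = 1/7209 - 2496 = -17993663/7209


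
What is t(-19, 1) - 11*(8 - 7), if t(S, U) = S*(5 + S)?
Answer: 255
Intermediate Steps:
t(-19, 1) - 11*(8 - 7) = -19*(5 - 19) - 11*(8 - 7) = -19*(-14) - 11*1 = 266 - 11 = 255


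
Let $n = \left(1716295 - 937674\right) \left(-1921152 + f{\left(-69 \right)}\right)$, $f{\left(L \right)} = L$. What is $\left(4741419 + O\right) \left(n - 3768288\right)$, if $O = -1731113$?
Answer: $-4503137168908355874$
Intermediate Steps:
$n = -1495903016241$ ($n = \left(1716295 - 937674\right) \left(-1921152 - 69\right) = 778621 \left(-1921221\right) = -1495903016241$)
$\left(4741419 + O\right) \left(n - 3768288\right) = \left(4741419 - 1731113\right) \left(-1495903016241 - 3768288\right) = 3010306 \left(-1495906784529\right) = -4503137168908355874$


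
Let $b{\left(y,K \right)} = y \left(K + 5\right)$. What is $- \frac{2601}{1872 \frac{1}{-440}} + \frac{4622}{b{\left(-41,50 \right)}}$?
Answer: $\frac{35723053}{58630} \approx 609.3$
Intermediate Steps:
$b{\left(y,K \right)} = y \left(5 + K\right)$
$- \frac{2601}{1872 \frac{1}{-440}} + \frac{4622}{b{\left(-41,50 \right)}} = - \frac{2601}{1872 \frac{1}{-440}} + \frac{4622}{\left(-41\right) \left(5 + 50\right)} = - \frac{2601}{1872 \left(- \frac{1}{440}\right)} + \frac{4622}{\left(-41\right) 55} = - \frac{2601}{- \frac{234}{55}} + \frac{4622}{-2255} = \left(-2601\right) \left(- \frac{55}{234}\right) + 4622 \left(- \frac{1}{2255}\right) = \frac{15895}{26} - \frac{4622}{2255} = \frac{35723053}{58630}$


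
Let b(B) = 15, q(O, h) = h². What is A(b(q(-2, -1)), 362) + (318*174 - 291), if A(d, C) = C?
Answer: 55403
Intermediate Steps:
A(b(q(-2, -1)), 362) + (318*174 - 291) = 362 + (318*174 - 291) = 362 + (55332 - 291) = 362 + 55041 = 55403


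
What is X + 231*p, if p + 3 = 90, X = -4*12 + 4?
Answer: 20053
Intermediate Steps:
X = -44 (X = -48 + 4 = -44)
p = 87 (p = -3 + 90 = 87)
X + 231*p = -44 + 231*87 = -44 + 20097 = 20053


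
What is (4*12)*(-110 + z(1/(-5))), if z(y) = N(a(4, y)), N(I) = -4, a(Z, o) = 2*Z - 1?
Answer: -5472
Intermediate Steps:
a(Z, o) = -1 + 2*Z
z(y) = -4
(4*12)*(-110 + z(1/(-5))) = (4*12)*(-110 - 4) = 48*(-114) = -5472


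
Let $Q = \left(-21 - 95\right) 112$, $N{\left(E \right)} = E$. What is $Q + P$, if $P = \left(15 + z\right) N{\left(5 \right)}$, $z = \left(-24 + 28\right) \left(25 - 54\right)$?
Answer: $-13497$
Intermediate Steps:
$z = -116$ ($z = 4 \left(-29\right) = -116$)
$P = -505$ ($P = \left(15 - 116\right) 5 = \left(-101\right) 5 = -505$)
$Q = -12992$ ($Q = \left(-116\right) 112 = -12992$)
$Q + P = -12992 - 505 = -13497$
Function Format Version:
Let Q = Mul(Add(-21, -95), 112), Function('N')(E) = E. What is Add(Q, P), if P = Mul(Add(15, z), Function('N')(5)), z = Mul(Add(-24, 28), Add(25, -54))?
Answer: -13497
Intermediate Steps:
z = -116 (z = Mul(4, -29) = -116)
P = -505 (P = Mul(Add(15, -116), 5) = Mul(-101, 5) = -505)
Q = -12992 (Q = Mul(-116, 112) = -12992)
Add(Q, P) = Add(-12992, -505) = -13497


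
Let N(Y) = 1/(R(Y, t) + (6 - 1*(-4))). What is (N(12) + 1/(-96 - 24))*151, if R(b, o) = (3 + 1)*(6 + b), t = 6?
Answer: 2869/4920 ≈ 0.58313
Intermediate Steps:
R(b, o) = 24 + 4*b (R(b, o) = 4*(6 + b) = 24 + 4*b)
N(Y) = 1/(34 + 4*Y) (N(Y) = 1/((24 + 4*Y) + (6 - 1*(-4))) = 1/((24 + 4*Y) + (6 + 4)) = 1/((24 + 4*Y) + 10) = 1/(34 + 4*Y))
(N(12) + 1/(-96 - 24))*151 = (1/(2*(17 + 2*12)) + 1/(-96 - 24))*151 = (1/(2*(17 + 24)) + 1/(-120))*151 = ((½)/41 - 1/120)*151 = ((½)*(1/41) - 1/120)*151 = (1/82 - 1/120)*151 = (19/4920)*151 = 2869/4920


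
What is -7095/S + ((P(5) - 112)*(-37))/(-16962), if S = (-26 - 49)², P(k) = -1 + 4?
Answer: -1059489/706750 ≈ -1.4991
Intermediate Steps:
P(k) = 3
S = 5625 (S = (-75)² = 5625)
-7095/S + ((P(5) - 112)*(-37))/(-16962) = -7095/5625 + ((3 - 112)*(-37))/(-16962) = -7095*1/5625 - 109*(-37)*(-1/16962) = -473/375 + 4033*(-1/16962) = -473/375 - 4033/16962 = -1059489/706750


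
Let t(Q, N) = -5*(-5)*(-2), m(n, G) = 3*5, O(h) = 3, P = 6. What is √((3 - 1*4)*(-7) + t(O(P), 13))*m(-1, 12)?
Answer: 15*I*√43 ≈ 98.362*I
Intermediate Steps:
m(n, G) = 15
t(Q, N) = -50 (t(Q, N) = 25*(-2) = -50)
√((3 - 1*4)*(-7) + t(O(P), 13))*m(-1, 12) = √((3 - 1*4)*(-7) - 50)*15 = √((3 - 4)*(-7) - 50)*15 = √(-1*(-7) - 50)*15 = √(7 - 50)*15 = √(-43)*15 = (I*√43)*15 = 15*I*√43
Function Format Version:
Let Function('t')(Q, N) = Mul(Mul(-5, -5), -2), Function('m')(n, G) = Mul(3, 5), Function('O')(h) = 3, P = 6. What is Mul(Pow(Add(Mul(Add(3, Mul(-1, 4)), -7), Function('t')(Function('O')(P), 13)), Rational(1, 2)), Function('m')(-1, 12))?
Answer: Mul(15, I, Pow(43, Rational(1, 2))) ≈ Mul(98.362, I)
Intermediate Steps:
Function('m')(n, G) = 15
Function('t')(Q, N) = -50 (Function('t')(Q, N) = Mul(25, -2) = -50)
Mul(Pow(Add(Mul(Add(3, Mul(-1, 4)), -7), Function('t')(Function('O')(P), 13)), Rational(1, 2)), Function('m')(-1, 12)) = Mul(Pow(Add(Mul(Add(3, Mul(-1, 4)), -7), -50), Rational(1, 2)), 15) = Mul(Pow(Add(Mul(Add(3, -4), -7), -50), Rational(1, 2)), 15) = Mul(Pow(Add(Mul(-1, -7), -50), Rational(1, 2)), 15) = Mul(Pow(Add(7, -50), Rational(1, 2)), 15) = Mul(Pow(-43, Rational(1, 2)), 15) = Mul(Mul(I, Pow(43, Rational(1, 2))), 15) = Mul(15, I, Pow(43, Rational(1, 2)))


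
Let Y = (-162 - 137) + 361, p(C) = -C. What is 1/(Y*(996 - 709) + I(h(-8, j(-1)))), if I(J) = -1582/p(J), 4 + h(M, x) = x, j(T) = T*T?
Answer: 3/51800 ≈ 5.7915e-5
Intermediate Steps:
j(T) = T**2
Y = 62 (Y = -299 + 361 = 62)
h(M, x) = -4 + x
I(J) = 1582/J (I(J) = -1582*(-1/J) = -(-1582)/J = 1582/J)
1/(Y*(996 - 709) + I(h(-8, j(-1)))) = 1/(62*(996 - 709) + 1582/(-4 + (-1)**2)) = 1/(62*287 + 1582/(-4 + 1)) = 1/(17794 + 1582/(-3)) = 1/(17794 + 1582*(-1/3)) = 1/(17794 - 1582/3) = 1/(51800/3) = 3/51800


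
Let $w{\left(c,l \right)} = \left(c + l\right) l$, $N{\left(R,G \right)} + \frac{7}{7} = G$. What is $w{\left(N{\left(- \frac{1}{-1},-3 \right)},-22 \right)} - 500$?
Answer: $72$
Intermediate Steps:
$N{\left(R,G \right)} = -1 + G$
$w{\left(c,l \right)} = l \left(c + l\right)$
$w{\left(N{\left(- \frac{1}{-1},-3 \right)},-22 \right)} - 500 = - 22 \left(\left(-1 - 3\right) - 22\right) - 500 = - 22 \left(-4 - 22\right) - 500 = \left(-22\right) \left(-26\right) - 500 = 572 - 500 = 72$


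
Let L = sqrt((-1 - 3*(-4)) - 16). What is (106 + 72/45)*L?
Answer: 538*I*sqrt(5)/5 ≈ 240.6*I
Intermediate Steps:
L = I*sqrt(5) (L = sqrt((-1 + 12) - 16) = sqrt(11 - 16) = sqrt(-5) = I*sqrt(5) ≈ 2.2361*I)
(106 + 72/45)*L = (106 + 72/45)*(I*sqrt(5)) = (106 + 72*(1/45))*(I*sqrt(5)) = (106 + 8/5)*(I*sqrt(5)) = 538*(I*sqrt(5))/5 = 538*I*sqrt(5)/5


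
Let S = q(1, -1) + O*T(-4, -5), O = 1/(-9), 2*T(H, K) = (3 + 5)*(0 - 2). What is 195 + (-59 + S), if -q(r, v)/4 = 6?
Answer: 1016/9 ≈ 112.89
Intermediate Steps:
q(r, v) = -24 (q(r, v) = -4*6 = -24)
T(H, K) = -8 (T(H, K) = ((3 + 5)*(0 - 2))/2 = (8*(-2))/2 = (½)*(-16) = -8)
O = -⅑ ≈ -0.11111
S = -208/9 (S = -24 - ⅑*(-8) = -24 + 8/9 = -208/9 ≈ -23.111)
195 + (-59 + S) = 195 + (-59 - 208/9) = 195 - 739/9 = 1016/9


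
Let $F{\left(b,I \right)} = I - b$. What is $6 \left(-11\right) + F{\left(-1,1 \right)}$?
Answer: $-64$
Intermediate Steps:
$6 \left(-11\right) + F{\left(-1,1 \right)} = 6 \left(-11\right) + \left(1 - -1\right) = -66 + \left(1 + 1\right) = -66 + 2 = -64$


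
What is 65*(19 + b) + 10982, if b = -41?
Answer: 9552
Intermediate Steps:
65*(19 + b) + 10982 = 65*(19 - 41) + 10982 = 65*(-22) + 10982 = -1430 + 10982 = 9552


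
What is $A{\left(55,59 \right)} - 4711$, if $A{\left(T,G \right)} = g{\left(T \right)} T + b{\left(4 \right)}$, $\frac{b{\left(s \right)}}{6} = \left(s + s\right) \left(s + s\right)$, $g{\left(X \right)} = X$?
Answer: $-1302$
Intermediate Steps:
$b{\left(s \right)} = 24 s^{2}$ ($b{\left(s \right)} = 6 \left(s + s\right) \left(s + s\right) = 6 \cdot 2 s 2 s = 6 \cdot 4 s^{2} = 24 s^{2}$)
$A{\left(T,G \right)} = 384 + T^{2}$ ($A{\left(T,G \right)} = T T + 24 \cdot 4^{2} = T^{2} + 24 \cdot 16 = T^{2} + 384 = 384 + T^{2}$)
$A{\left(55,59 \right)} - 4711 = \left(384 + 55^{2}\right) - 4711 = \left(384 + 3025\right) - 4711 = 3409 - 4711 = -1302$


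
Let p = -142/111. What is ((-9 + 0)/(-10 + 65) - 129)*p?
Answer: 9088/55 ≈ 165.24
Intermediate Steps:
p = -142/111 (p = -142*1/111 = -142/111 ≈ -1.2793)
((-9 + 0)/(-10 + 65) - 129)*p = ((-9 + 0)/(-10 + 65) - 129)*(-142/111) = (-9/55 - 129)*(-142/111) = -7104/55*(-142/111) = 9088/55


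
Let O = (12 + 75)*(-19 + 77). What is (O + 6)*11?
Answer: 55572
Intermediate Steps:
O = 5046 (O = 87*58 = 5046)
(O + 6)*11 = (5046 + 6)*11 = 5052*11 = 55572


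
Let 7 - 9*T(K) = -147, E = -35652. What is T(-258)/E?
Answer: -77/160434 ≈ -0.00047995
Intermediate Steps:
T(K) = 154/9 (T(K) = 7/9 - 1/9*(-147) = 7/9 + 49/3 = 154/9)
T(-258)/E = (154/9)/(-35652) = (154/9)*(-1/35652) = -77/160434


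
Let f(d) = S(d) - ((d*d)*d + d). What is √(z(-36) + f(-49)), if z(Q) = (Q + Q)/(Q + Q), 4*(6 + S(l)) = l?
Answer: √470723/2 ≈ 343.05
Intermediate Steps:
S(l) = -6 + l/4
z(Q) = 1 (z(Q) = (2*Q)/((2*Q)) = (2*Q)*(1/(2*Q)) = 1)
f(d) = -6 - d³ - 3*d/4 (f(d) = (-6 + d/4) - ((d*d)*d + d) = (-6 + d/4) - (d²*d + d) = (-6 + d/4) - (d³ + d) = (-6 + d/4) - (d + d³) = (-6 + d/4) + (-d - d³) = -6 - d³ - 3*d/4)
√(z(-36) + f(-49)) = √(1 + (-6 - 1*(-49)³ - ¾*(-49))) = √(1 + (-6 - 1*(-117649) + 147/4)) = √(1 + (-6 + 117649 + 147/4)) = √(1 + 470719/4) = √(470723/4) = √470723/2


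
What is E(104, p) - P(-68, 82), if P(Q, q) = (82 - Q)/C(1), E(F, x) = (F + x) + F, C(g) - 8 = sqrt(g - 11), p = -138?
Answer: 1990/37 + 75*I*sqrt(10)/37 ≈ 53.784 + 6.41*I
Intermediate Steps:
C(g) = 8 + sqrt(-11 + g) (C(g) = 8 + sqrt(g - 11) = 8 + sqrt(-11 + g))
E(F, x) = x + 2*F
P(Q, q) = (82 - Q)/(8 + I*sqrt(10)) (P(Q, q) = (82 - Q)/(8 + sqrt(-11 + 1)) = (82 - Q)/(8 + sqrt(-10)) = (82 - Q)/(8 + I*sqrt(10)))
E(104, p) - P(-68, 82) = (-138 + 2*104) - (-1)*(-82 - 68)/(8 + I*sqrt(10)) = (-138 + 208) - (-1)*(-150)/(8 + I*sqrt(10)) = 70 - 150/(8 + I*sqrt(10))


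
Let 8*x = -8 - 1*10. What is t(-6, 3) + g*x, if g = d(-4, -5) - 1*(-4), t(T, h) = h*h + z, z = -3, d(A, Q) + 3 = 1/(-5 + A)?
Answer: 4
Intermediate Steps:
d(A, Q) = -3 + 1/(-5 + A)
t(T, h) = -3 + h² (t(T, h) = h*h - 3 = h² - 3 = -3 + h²)
g = 8/9 (g = (16 - 3*(-4))/(-5 - 4) - 1*(-4) = (16 + 12)/(-9) + 4 = -⅑*28 + 4 = -28/9 + 4 = 8/9 ≈ 0.88889)
x = -9/4 (x = (-8 - 1*10)/8 = (-8 - 10)/8 = (⅛)*(-18) = -9/4 ≈ -2.2500)
t(-6, 3) + g*x = (-3 + 3²) + (8/9)*(-9/4) = (-3 + 9) - 2 = 6 - 2 = 4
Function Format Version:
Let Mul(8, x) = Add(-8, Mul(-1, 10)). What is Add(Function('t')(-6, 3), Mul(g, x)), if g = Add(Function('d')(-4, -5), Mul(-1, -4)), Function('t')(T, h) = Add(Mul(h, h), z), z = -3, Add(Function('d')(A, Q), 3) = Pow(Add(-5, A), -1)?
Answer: 4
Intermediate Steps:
Function('d')(A, Q) = Add(-3, Pow(Add(-5, A), -1))
Function('t')(T, h) = Add(-3, Pow(h, 2)) (Function('t')(T, h) = Add(Mul(h, h), -3) = Add(Pow(h, 2), -3) = Add(-3, Pow(h, 2)))
g = Rational(8, 9) (g = Add(Mul(Pow(Add(-5, -4), -1), Add(16, Mul(-3, -4))), Mul(-1, -4)) = Add(Mul(Pow(-9, -1), Add(16, 12)), 4) = Add(Mul(Rational(-1, 9), 28), 4) = Add(Rational(-28, 9), 4) = Rational(8, 9) ≈ 0.88889)
x = Rational(-9, 4) (x = Mul(Rational(1, 8), Add(-8, Mul(-1, 10))) = Mul(Rational(1, 8), Add(-8, -10)) = Mul(Rational(1, 8), -18) = Rational(-9, 4) ≈ -2.2500)
Add(Function('t')(-6, 3), Mul(g, x)) = Add(Add(-3, Pow(3, 2)), Mul(Rational(8, 9), Rational(-9, 4))) = Add(Add(-3, 9), -2) = Add(6, -2) = 4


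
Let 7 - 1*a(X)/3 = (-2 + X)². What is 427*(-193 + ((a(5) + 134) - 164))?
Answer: -97783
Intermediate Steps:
a(X) = 21 - 3*(-2 + X)²
427*(-193 + ((a(5) + 134) - 164)) = 427*(-193 + (((21 - 3*(-2 + 5)²) + 134) - 164)) = 427*(-193 + (((21 - 3*3²) + 134) - 164)) = 427*(-193 + (((21 - 3*9) + 134) - 164)) = 427*(-193 + (((21 - 27) + 134) - 164)) = 427*(-193 + ((-6 + 134) - 164)) = 427*(-193 + (128 - 164)) = 427*(-193 - 36) = 427*(-229) = -97783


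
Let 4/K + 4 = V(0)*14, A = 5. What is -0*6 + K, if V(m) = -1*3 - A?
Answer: -1/29 ≈ -0.034483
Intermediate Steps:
V(m) = -8 (V(m) = -1*3 - 1*5 = -3 - 5 = -8)
K = -1/29 (K = 4/(-4 - 8*14) = 4/(-4 - 112) = 4/(-116) = 4*(-1/116) = -1/29 ≈ -0.034483)
-0*6 + K = -0*6 - 1/29 = -70*0 - 1/29 = 0 - 1/29 = -1/29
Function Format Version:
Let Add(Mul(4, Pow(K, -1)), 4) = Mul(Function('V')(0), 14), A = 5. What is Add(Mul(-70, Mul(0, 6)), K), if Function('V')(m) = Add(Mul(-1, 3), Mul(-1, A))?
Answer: Rational(-1, 29) ≈ -0.034483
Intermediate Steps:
Function('V')(m) = -8 (Function('V')(m) = Add(Mul(-1, 3), Mul(-1, 5)) = Add(-3, -5) = -8)
K = Rational(-1, 29) (K = Mul(4, Pow(Add(-4, Mul(-8, 14)), -1)) = Mul(4, Pow(Add(-4, -112), -1)) = Mul(4, Pow(-116, -1)) = Mul(4, Rational(-1, 116)) = Rational(-1, 29) ≈ -0.034483)
Add(Mul(-70, Mul(0, 6)), K) = Add(Mul(-70, Mul(0, 6)), Rational(-1, 29)) = Add(Mul(-70, 0), Rational(-1, 29)) = Add(0, Rational(-1, 29)) = Rational(-1, 29)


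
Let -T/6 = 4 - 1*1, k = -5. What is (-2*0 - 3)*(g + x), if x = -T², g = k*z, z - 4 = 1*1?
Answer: 1047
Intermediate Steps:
z = 5 (z = 4 + 1*1 = 4 + 1 = 5)
g = -25 (g = -5*5 = -25)
T = -18 (T = -6*(4 - 1*1) = -6*(4 - 1) = -6*3 = -18)
x = -324 (x = -1*(-18)² = -1*324 = -324)
(-2*0 - 3)*(g + x) = (-2*0 - 3)*(-25 - 324) = (0 - 3)*(-349) = -3*(-349) = 1047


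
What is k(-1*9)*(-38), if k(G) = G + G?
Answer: 684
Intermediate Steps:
k(G) = 2*G
k(-1*9)*(-38) = (2*(-1*9))*(-38) = (2*(-9))*(-38) = -18*(-38) = 684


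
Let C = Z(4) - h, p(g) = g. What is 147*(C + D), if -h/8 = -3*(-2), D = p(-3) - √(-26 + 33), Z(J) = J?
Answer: 7203 - 147*√7 ≈ 6814.1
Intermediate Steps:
D = -3 - √7 (D = -3 - √(-26 + 33) = -3 - √7 ≈ -5.6458)
h = -48 (h = -(-24)*(-2) = -8*6 = -48)
C = 52 (C = 4 - 1*(-48) = 4 + 48 = 52)
147*(C + D) = 147*(52 + (-3 - √7)) = 147*(49 - √7) = 7203 - 147*√7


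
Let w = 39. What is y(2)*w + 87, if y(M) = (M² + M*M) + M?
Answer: 477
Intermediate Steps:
y(M) = M + 2*M² (y(M) = (M² + M²) + M = 2*M² + M = M + 2*M²)
y(2)*w + 87 = (2*(1 + 2*2))*39 + 87 = (2*(1 + 4))*39 + 87 = (2*5)*39 + 87 = 10*39 + 87 = 390 + 87 = 477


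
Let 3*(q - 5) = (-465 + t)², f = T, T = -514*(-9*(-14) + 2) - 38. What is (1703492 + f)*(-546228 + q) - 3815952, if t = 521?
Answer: -2678461691702/3 ≈ -8.9282e+11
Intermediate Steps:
T = -65830 (T = -514*(126 + 2) - 38 = -514*128 - 38 = -65792 - 38 = -65830)
f = -65830
q = 3151/3 (q = 5 + (-465 + 521)²/3 = 5 + (⅓)*56² = 5 + (⅓)*3136 = 5 + 3136/3 = 3151/3 ≈ 1050.3)
(1703492 + f)*(-546228 + q) - 3815952 = (1703492 - 65830)*(-546228 + 3151/3) - 3815952 = 1637662*(-1635533/3) - 3815952 = -2678450243846/3 - 3815952 = -2678461691702/3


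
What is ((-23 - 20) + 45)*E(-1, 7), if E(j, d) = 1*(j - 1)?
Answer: -4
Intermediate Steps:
E(j, d) = -1 + j (E(j, d) = 1*(-1 + j) = -1 + j)
((-23 - 20) + 45)*E(-1, 7) = ((-23 - 20) + 45)*(-1 - 1) = (-43 + 45)*(-2) = 2*(-2) = -4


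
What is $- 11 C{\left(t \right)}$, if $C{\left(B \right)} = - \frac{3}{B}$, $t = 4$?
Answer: $\frac{33}{4} \approx 8.25$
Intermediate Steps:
$- 11 C{\left(t \right)} = - 11 \left(- \frac{3}{4}\right) = - 11 \left(\left(-3\right) \frac{1}{4}\right) = \left(-11\right) \left(- \frac{3}{4}\right) = \frac{33}{4}$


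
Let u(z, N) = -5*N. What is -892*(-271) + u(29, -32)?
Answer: 241892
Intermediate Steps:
-892*(-271) + u(29, -32) = -892*(-271) - 5*(-32) = 241732 + 160 = 241892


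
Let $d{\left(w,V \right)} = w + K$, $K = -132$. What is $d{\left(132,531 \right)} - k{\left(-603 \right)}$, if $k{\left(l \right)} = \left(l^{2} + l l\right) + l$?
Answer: $-726615$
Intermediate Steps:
$k{\left(l \right)} = l + 2 l^{2}$ ($k{\left(l \right)} = \left(l^{2} + l^{2}\right) + l = 2 l^{2} + l = l + 2 l^{2}$)
$d{\left(w,V \right)} = -132 + w$ ($d{\left(w,V \right)} = w - 132 = -132 + w$)
$d{\left(132,531 \right)} - k{\left(-603 \right)} = \left(-132 + 132\right) - - 603 \left(1 + 2 \left(-603\right)\right) = 0 - - 603 \left(1 - 1206\right) = 0 - \left(-603\right) \left(-1205\right) = 0 - 726615 = -726615$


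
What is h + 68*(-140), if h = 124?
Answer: -9396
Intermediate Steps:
h + 68*(-140) = 124 + 68*(-140) = 124 - 9520 = -9396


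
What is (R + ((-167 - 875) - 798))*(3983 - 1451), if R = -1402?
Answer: -8208744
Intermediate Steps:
(R + ((-167 - 875) - 798))*(3983 - 1451) = (-1402 + ((-167 - 875) - 798))*(3983 - 1451) = (-1402 + (-1042 - 798))*2532 = (-1402 - 1840)*2532 = -3242*2532 = -8208744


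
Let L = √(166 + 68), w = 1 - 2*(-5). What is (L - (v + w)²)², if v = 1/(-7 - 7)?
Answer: 556970625/38416 - 70227*√26/98 ≈ 10844.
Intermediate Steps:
v = -1/14 (v = 1/(-14) = -1/14 ≈ -0.071429)
w = 11 (w = 1 + 10 = 11)
L = 3*√26 (L = √234 = 3*√26 ≈ 15.297)
(L - (v + w)²)² = (3*√26 - (-1/14 + 11)²)² = (3*√26 - (153/14)²)² = (3*√26 - 1*23409/196)² = (3*√26 - 23409/196)² = (-23409/196 + 3*√26)²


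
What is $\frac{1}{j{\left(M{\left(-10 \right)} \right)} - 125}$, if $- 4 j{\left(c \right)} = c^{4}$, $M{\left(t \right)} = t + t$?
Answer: $- \frac{1}{40125} \approx -2.4922 \cdot 10^{-5}$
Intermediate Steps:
$M{\left(t \right)} = 2 t$
$j{\left(c \right)} = - \frac{c^{4}}{4}$
$\frac{1}{j{\left(M{\left(-10 \right)} \right)} - 125} = \frac{1}{- \frac{\left(2 \left(-10\right)\right)^{4}}{4} - 125} = \frac{1}{- \frac{\left(-20\right)^{4}}{4} - 125} = \frac{1}{\left(- \frac{1}{4}\right) 160000 - 125} = \frac{1}{-40000 - 125} = \frac{1}{-40125} = - \frac{1}{40125}$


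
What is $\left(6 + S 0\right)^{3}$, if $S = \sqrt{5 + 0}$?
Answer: $216$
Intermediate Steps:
$S = \sqrt{5} \approx 2.2361$
$\left(6 + S 0\right)^{3} = \left(6 + \sqrt{5} \cdot 0\right)^{3} = \left(6 + 0\right)^{3} = 6^{3} = 216$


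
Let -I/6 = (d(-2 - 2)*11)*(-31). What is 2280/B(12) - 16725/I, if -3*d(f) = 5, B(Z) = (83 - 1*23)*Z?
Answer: 8257/1023 ≈ 8.0714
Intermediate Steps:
B(Z) = 60*Z (B(Z) = (83 - 23)*Z = 60*Z)
d(f) = -5/3 (d(f) = -1/3*5 = -5/3)
I = -3410 (I = -6*(-5/3*11)*(-31) = -(-110)*(-31) = -6*1705/3 = -3410)
2280/B(12) - 16725/I = 2280/((60*12)) - 16725/(-3410) = 2280/720 - 16725*(-1/3410) = 2280*(1/720) + 3345/682 = 19/6 + 3345/682 = 8257/1023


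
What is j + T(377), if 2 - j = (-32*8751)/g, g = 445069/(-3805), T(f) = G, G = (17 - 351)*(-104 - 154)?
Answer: 37287854246/445069 ≈ 83780.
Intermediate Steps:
G = 86172 (G = -334*(-258) = 86172)
T(f) = 86172
g = -445069/3805 (g = 445069*(-1/3805) = -445069/3805 ≈ -116.97)
j = -1064631622/445069 (j = 2 - (-32*8751)/(-445069/3805) = 2 - (-280032)*(-3805)/445069 = 2 - 1*1065521760/445069 = 2 - 1065521760/445069 = -1064631622/445069 ≈ -2392.1)
j + T(377) = -1064631622/445069 + 86172 = 37287854246/445069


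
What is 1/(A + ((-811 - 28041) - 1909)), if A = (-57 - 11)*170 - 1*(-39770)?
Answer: -1/2551 ≈ -0.00039200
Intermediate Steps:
A = 28210 (A = -68*170 + 39770 = -11560 + 39770 = 28210)
1/(A + ((-811 - 28041) - 1909)) = 1/(28210 + ((-811 - 28041) - 1909)) = 1/(28210 + (-28852 - 1909)) = 1/(28210 - 30761) = 1/(-2551) = -1/2551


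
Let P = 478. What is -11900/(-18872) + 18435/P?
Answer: 3157085/80543 ≈ 39.198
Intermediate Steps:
-11900/(-18872) + 18435/P = -11900/(-18872) + 18435/478 = -11900*(-1/18872) + 18435*(1/478) = 425/674 + 18435/478 = 3157085/80543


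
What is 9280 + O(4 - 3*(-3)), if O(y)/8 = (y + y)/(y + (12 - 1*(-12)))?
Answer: 343568/37 ≈ 9285.6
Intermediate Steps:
O(y) = 16*y/(24 + y) (O(y) = 8*((y + y)/(y + (12 - 1*(-12)))) = 8*((2*y)/(y + (12 + 12))) = 8*((2*y)/(y + 24)) = 8*((2*y)/(24 + y)) = 8*(2*y/(24 + y)) = 16*y/(24 + y))
9280 + O(4 - 3*(-3)) = 9280 + 16*(4 - 3*(-3))/(24 + (4 - 3*(-3))) = 9280 + 16*(4 + 9)/(24 + (4 + 9)) = 9280 + 16*13/(24 + 13) = 9280 + 16*13/37 = 9280 + 16*13*(1/37) = 9280 + 208/37 = 343568/37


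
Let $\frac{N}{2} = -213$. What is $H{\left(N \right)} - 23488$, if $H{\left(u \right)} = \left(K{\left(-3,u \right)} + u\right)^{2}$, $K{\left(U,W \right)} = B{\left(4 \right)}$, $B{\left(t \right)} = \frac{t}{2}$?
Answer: $156288$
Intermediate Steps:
$B{\left(t \right)} = \frac{t}{2}$ ($B{\left(t \right)} = t \frac{1}{2} = \frac{t}{2}$)
$N = -426$ ($N = 2 \left(-213\right) = -426$)
$K{\left(U,W \right)} = 2$ ($K{\left(U,W \right)} = \frac{1}{2} \cdot 4 = 2$)
$H{\left(u \right)} = \left(2 + u\right)^{2}$
$H{\left(N \right)} - 23488 = \left(2 - 426\right)^{2} - 23488 = \left(-424\right)^{2} - 23488 = 179776 - 23488 = 156288$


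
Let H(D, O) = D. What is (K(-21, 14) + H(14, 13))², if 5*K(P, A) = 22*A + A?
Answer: 153664/25 ≈ 6146.6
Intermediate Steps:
K(P, A) = 23*A/5 (K(P, A) = (22*A + A)/5 = (23*A)/5 = 23*A/5)
(K(-21, 14) + H(14, 13))² = ((23/5)*14 + 14)² = (322/5 + 14)² = (392/5)² = 153664/25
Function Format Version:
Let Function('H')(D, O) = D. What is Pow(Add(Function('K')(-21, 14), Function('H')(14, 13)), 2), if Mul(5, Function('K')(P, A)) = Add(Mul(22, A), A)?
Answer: Rational(153664, 25) ≈ 6146.6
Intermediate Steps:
Function('K')(P, A) = Mul(Rational(23, 5), A) (Function('K')(P, A) = Mul(Rational(1, 5), Add(Mul(22, A), A)) = Mul(Rational(1, 5), Mul(23, A)) = Mul(Rational(23, 5), A))
Pow(Add(Function('K')(-21, 14), Function('H')(14, 13)), 2) = Pow(Add(Mul(Rational(23, 5), 14), 14), 2) = Pow(Add(Rational(322, 5), 14), 2) = Pow(Rational(392, 5), 2) = Rational(153664, 25)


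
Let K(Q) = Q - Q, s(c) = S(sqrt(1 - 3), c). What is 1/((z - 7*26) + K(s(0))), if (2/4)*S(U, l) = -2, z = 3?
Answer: -1/179 ≈ -0.0055866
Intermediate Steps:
S(U, l) = -4 (S(U, l) = 2*(-2) = -4)
s(c) = -4
K(Q) = 0
1/((z - 7*26) + K(s(0))) = 1/((3 - 7*26) + 0) = 1/((3 - 182) + 0) = 1/(-179 + 0) = 1/(-179) = -1/179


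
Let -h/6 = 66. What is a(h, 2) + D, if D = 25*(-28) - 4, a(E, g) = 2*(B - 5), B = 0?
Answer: -714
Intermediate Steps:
h = -396 (h = -6*66 = -396)
a(E, g) = -10 (a(E, g) = 2*(0 - 5) = 2*(-5) = -10)
D = -704 (D = -700 - 4 = -704)
a(h, 2) + D = -10 - 704 = -714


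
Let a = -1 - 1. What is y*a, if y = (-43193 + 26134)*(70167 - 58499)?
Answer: 398088824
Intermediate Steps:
a = -2
y = -199044412 (y = -17059*11668 = -199044412)
y*a = -199044412*(-2) = 398088824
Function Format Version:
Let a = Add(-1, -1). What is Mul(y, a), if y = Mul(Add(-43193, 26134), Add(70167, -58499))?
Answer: 398088824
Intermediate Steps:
a = -2
y = -199044412 (y = Mul(-17059, 11668) = -199044412)
Mul(y, a) = Mul(-199044412, -2) = 398088824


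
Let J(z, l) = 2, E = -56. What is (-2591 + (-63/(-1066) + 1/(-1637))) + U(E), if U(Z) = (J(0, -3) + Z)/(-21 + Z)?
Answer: -348046003021/134368234 ≈ -2590.2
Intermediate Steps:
U(Z) = (2 + Z)/(-21 + Z)
(-2591 + (-63/(-1066) + 1/(-1637))) + U(E) = (-2591 + (-63/(-1066) + 1/(-1637))) + (2 - 56)/(-21 - 56) = (-2591 + (-63*(-1/1066) + 1*(-1/1637))) - 54/(-77) = (-2591 + (63/1066 - 1/1637)) - 1/77*(-54) = (-2591 + 102065/1745042) + 54/77 = -4521301757/1745042 + 54/77 = -348046003021/134368234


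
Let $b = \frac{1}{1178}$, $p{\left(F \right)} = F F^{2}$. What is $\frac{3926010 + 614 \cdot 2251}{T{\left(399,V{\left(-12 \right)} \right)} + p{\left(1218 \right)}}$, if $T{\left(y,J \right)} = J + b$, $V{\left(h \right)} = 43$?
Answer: $\frac{6252970072}{2128566219951} \approx 0.0029376$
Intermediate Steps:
$p{\left(F \right)} = F^{3}$
$b = \frac{1}{1178} \approx 0.0008489$
$T{\left(y,J \right)} = \frac{1}{1178} + J$ ($T{\left(y,J \right)} = J + \frac{1}{1178} = \frac{1}{1178} + J$)
$\frac{3926010 + 614 \cdot 2251}{T{\left(399,V{\left(-12 \right)} \right)} + p{\left(1218 \right)}} = \frac{3926010 + 614 \cdot 2251}{\left(\frac{1}{1178} + 43\right) + 1218^{3}} = \frac{3926010 + 1382114}{\frac{50655}{1178} + 1806932232} = \frac{5308124}{\frac{2128566219951}{1178}} = 5308124 \cdot \frac{1178}{2128566219951} = \frac{6252970072}{2128566219951}$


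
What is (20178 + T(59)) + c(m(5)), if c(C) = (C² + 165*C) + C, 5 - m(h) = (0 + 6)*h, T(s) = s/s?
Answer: 16654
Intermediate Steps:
T(s) = 1
m(h) = 5 - 6*h (m(h) = 5 - (0 + 6)*h = 5 - 6*h)
c(C) = C² + 166*C
(20178 + T(59)) + c(m(5)) = (20178 + 1) + (5 - 6*5)*(166 + (5 - 6*5)) = 20179 + (5 - 30)*(166 + (5 - 30)) = 20179 - 25*(166 - 25) = 20179 - 25*141 = 20179 - 3525 = 16654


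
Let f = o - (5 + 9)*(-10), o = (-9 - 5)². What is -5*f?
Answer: -1680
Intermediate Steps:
o = 196 (o = (-14)² = 196)
f = 336 (f = 196 - (5 + 9)*(-10) = 196 - 14*(-10) = 196 - 1*(-140) = 196 + 140 = 336)
-5*f = -5*336 = -1680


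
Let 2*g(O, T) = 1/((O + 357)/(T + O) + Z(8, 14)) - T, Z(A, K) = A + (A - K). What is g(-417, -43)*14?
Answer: 2130/7 ≈ 304.29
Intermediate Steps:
Z(A, K) = -K + 2*A
g(O, T) = 1/(2*(2 + (357 + O)/(O + T))) - T/2 (g(O, T) = (1/((O + 357)/(T + O) + (-1*14 + 2*8)) - T)/2 = (1/((357 + O)/(O + T) + (-14 + 16)) - T)/2 = (1/((357 + O)/(O + T) + 2) - T)/2 = (1/(2 + (357 + O)/(O + T)) - T)/2 = 1/(2*(2 + (357 + O)/(O + T))) - T/2)
g(-417, -43)*14 = ((-417 - 356*(-43) - 2*(-43)² - 3*(-417)*(-43))/(2*(357 + 2*(-43) + 3*(-417))))*14 = ((-417 + 15308 - 2*1849 - 53793)/(2*(357 - 86 - 1251)))*14 = ((½)*(-417 + 15308 - 3698 - 53793)/(-980))*14 = ((½)*(-1/980)*(-42600))*14 = (1065/49)*14 = 2130/7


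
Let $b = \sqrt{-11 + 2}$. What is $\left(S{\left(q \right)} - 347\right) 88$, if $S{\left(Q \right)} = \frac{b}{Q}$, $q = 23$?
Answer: $-30536 + \frac{264 i}{23} \approx -30536.0 + 11.478 i$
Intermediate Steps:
$b = 3 i$ ($b = \sqrt{-9} = 3 i \approx 3.0 i$)
$S{\left(Q \right)} = \frac{3 i}{Q}$
$\left(S{\left(q \right)} - 347\right) 88 = \left(\frac{3 i}{23} - 347\right) 88 = \left(-347 + \frac{3 i}{23}\right) 88 = -30536 + \frac{264 i}{23}$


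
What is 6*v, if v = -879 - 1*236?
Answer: -6690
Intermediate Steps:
v = -1115 (v = -879 - 236 = -1115)
6*v = 6*(-1115) = -6690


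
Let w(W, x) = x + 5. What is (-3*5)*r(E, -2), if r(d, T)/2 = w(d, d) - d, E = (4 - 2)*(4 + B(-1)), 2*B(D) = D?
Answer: -150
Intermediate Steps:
B(D) = D/2
w(W, x) = 5 + x
E = 7 (E = (4 - 2)*(4 + (1/2)*(-1)) = 2*(4 - 1/2) = 2*(7/2) = 7)
r(d, T) = 10 (r(d, T) = 2*((5 + d) - d) = 2*5 = 10)
(-3*5)*r(E, -2) = -3*5*10 = -15*10 = -150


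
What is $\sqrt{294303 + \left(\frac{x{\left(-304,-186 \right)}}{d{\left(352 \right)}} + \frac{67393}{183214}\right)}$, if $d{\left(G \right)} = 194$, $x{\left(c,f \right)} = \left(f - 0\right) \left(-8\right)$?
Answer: $\frac{\sqrt{92953839215652083338}}{17771758} \approx 542.5$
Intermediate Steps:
$x{\left(c,f \right)} = - 8 f$ ($x{\left(c,f \right)} = \left(f + 0\right) \left(-8\right) = f \left(-8\right) = - 8 f$)
$\sqrt{294303 + \left(\frac{x{\left(-304,-186 \right)}}{d{\left(352 \right)}} + \frac{67393}{183214}\right)} = \sqrt{294303 + \left(\frac{\left(-8\right) \left(-186\right)}{194} + \frac{67393}{183214}\right)} = \sqrt{294303 + \left(1488 \cdot \frac{1}{194} + 67393 \cdot \frac{1}{183214}\right)} = \sqrt{294303 + \left(\frac{744}{97} + \frac{67393}{183214}\right)} = \sqrt{294303 + \frac{142848337}{17771758}} = \sqrt{\frac{5230424543011}{17771758}} = \frac{\sqrt{92953839215652083338}}{17771758}$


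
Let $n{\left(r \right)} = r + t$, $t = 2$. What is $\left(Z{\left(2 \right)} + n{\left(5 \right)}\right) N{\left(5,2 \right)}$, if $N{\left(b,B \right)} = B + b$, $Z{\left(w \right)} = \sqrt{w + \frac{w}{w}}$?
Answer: $49 + 7 \sqrt{3} \approx 61.124$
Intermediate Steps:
$Z{\left(w \right)} = \sqrt{1 + w}$ ($Z{\left(w \right)} = \sqrt{w + 1} = \sqrt{1 + w}$)
$n{\left(r \right)} = 2 + r$ ($n{\left(r \right)} = r + 2 = 2 + r$)
$\left(Z{\left(2 \right)} + n{\left(5 \right)}\right) N{\left(5,2 \right)} = \left(\sqrt{1 + 2} + \left(2 + 5\right)\right) \left(2 + 5\right) = \left(\sqrt{3} + 7\right) 7 = \left(7 + \sqrt{3}\right) 7 = 49 + 7 \sqrt{3}$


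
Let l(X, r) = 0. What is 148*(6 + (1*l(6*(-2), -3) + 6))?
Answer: 1776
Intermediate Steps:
148*(6 + (1*l(6*(-2), -3) + 6)) = 148*(6 + (1*0 + 6)) = 148*(6 + (0 + 6)) = 148*(6 + 6) = 148*12 = 1776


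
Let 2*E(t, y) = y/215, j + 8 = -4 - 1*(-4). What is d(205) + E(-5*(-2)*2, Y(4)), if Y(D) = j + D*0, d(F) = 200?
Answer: 42996/215 ≈ 199.98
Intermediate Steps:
j = -8 (j = -8 + (-4 - 1*(-4)) = -8 + (-4 + 4) = -8 + 0 = -8)
Y(D) = -8 (Y(D) = -8 + D*0 = -8 + 0 = -8)
E(t, y) = y/430 (E(t, y) = (y/215)/2 = y/430)
d(205) + E(-5*(-2)*2, Y(4)) = 200 + (1/430)*(-8) = 200 - 4/215 = 42996/215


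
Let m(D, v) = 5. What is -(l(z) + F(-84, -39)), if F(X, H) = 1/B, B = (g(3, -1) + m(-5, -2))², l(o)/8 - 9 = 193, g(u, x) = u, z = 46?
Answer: -103425/64 ≈ -1616.0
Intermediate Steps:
l(o) = 1616 (l(o) = 72 + 8*193 = 72 + 1544 = 1616)
B = 64 (B = (3 + 5)² = 8² = 64)
F(X, H) = 1/64
-(l(z) + F(-84, -39)) = -(1616 + 1/64) = -1*103425/64 = -103425/64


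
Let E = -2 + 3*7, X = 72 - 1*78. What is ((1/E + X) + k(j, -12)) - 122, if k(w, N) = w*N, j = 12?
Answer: -5167/19 ≈ -271.95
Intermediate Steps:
k(w, N) = N*w
X = -6 (X = 72 - 78 = -6)
E = 19 (E = -2 + 21 = 19)
((1/E + X) + k(j, -12)) - 122 = ((1/19 - 6) - 12*12) - 122 = ((1/19 - 6) - 144) - 122 = (-113/19 - 144) - 122 = -2849/19 - 122 = -5167/19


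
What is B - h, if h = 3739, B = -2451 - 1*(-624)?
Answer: -5566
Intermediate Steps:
B = -1827 (B = -2451 + 624 = -1827)
B - h = -1827 - 1*3739 = -1827 - 3739 = -5566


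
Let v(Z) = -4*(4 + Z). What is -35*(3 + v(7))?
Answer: 1435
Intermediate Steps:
v(Z) = -16 - 4*Z
-35*(3 + v(7)) = -35*(3 + (-16 - 4*7)) = -35*(3 + (-16 - 28)) = -35*(3 - 44) = -35*(-41) = 1435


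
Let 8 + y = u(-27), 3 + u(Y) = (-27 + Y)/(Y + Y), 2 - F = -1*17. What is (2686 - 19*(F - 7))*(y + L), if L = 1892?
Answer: 4625956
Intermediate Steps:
F = 19 (F = 2 - (-1)*17 = 2 - 1*(-17) = 2 + 17 = 19)
u(Y) = -3 + (-27 + Y)/(2*Y) (u(Y) = -3 + (-27 + Y)/(Y + Y) = -3 + (-27 + Y)/((2*Y)) = -3 + (-27 + Y)*(1/(2*Y)) = -3 + (-27 + Y)/(2*Y))
y = -10 (y = -8 + (½)*(-27 - 5*(-27))/(-27) = -8 + (½)*(-1/27)*(-27 + 135) = -8 + (½)*(-1/27)*108 = -8 - 2 = -10)
(2686 - 19*(F - 7))*(y + L) = (2686 - 19*(19 - 7))*(-10 + 1892) = (2686 - 19*12)*1882 = (2686 - 228)*1882 = 2458*1882 = 4625956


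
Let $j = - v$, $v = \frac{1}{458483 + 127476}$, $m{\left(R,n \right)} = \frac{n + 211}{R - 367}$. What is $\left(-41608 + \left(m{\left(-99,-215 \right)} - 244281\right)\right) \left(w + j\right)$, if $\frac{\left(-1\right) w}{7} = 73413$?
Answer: $\frac{20058183240652263450}{136528447} \approx 1.4692 \cdot 10^{11}$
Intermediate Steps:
$m{\left(R,n \right)} = \frac{211 + n}{-367 + R}$
$v = \frac{1}{585959} \approx 1.7066 \cdot 10^{-6}$
$j = - \frac{1}{585959}$ ($j = \left(-1\right) \frac{1}{585959} = - \frac{1}{585959} \approx -1.7066 \cdot 10^{-6}$)
$w = -513891$ ($w = \left(-7\right) 73413 = -513891$)
$\left(-41608 + \left(m{\left(-99,-215 \right)} - 244281\right)\right) \left(w + j\right) = \left(-41608 - \left(244281 - \frac{211 - 215}{-367 - 99}\right)\right) \left(-513891 - \frac{1}{585959}\right) = \left(-41608 - \left(244281 - \frac{1}{-466} \left(-4\right)\right)\right) \left(- \frac{301119056470}{585959}\right) = \left(-41608 - \frac{56917471}{233}\right) \left(- \frac{301119056470}{585959}\right) = \left(- \frac{66612135}{233}\right) \left(- \frac{301119056470}{585959}\right) = \frac{20058183240652263450}{136528447}$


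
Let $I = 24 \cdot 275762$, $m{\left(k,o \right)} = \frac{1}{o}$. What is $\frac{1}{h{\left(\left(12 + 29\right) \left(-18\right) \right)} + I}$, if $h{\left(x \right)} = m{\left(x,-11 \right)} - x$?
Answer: $\frac{11}{72809285} \approx 1.5108 \cdot 10^{-7}$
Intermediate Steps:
$I = 6618288$
$h{\left(x \right)} = - \frac{1}{11} - x$ ($h{\left(x \right)} = \frac{1}{-11} - x = - \frac{1}{11} - x$)
$\frac{1}{h{\left(\left(12 + 29\right) \left(-18\right) \right)} + I} = \frac{1}{\left(- \frac{1}{11} - \left(12 + 29\right) \left(-18\right)\right) + 6618288} = \frac{1}{\left(- \frac{1}{11} - 41 \left(-18\right)\right) + 6618288} = \frac{1}{\left(- \frac{1}{11} - -738\right) + 6618288} = \frac{1}{\left(- \frac{1}{11} + 738\right) + 6618288} = \frac{1}{\frac{8117}{11} + 6618288} = \frac{1}{\frac{72809285}{11}} = \frac{11}{72809285}$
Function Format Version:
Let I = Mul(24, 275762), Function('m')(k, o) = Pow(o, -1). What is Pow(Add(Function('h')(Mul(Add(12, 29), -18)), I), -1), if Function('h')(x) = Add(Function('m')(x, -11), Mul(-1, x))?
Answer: Rational(11, 72809285) ≈ 1.5108e-7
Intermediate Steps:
I = 6618288
Function('h')(x) = Add(Rational(-1, 11), Mul(-1, x)) (Function('h')(x) = Add(Pow(-11, -1), Mul(-1, x)) = Add(Rational(-1, 11), Mul(-1, x)))
Pow(Add(Function('h')(Mul(Add(12, 29), -18)), I), -1) = Pow(Add(Add(Rational(-1, 11), Mul(-1, Mul(Add(12, 29), -18))), 6618288), -1) = Pow(Add(Add(Rational(-1, 11), Mul(-1, Mul(41, -18))), 6618288), -1) = Pow(Add(Add(Rational(-1, 11), Mul(-1, -738)), 6618288), -1) = Pow(Add(Add(Rational(-1, 11), 738), 6618288), -1) = Pow(Add(Rational(8117, 11), 6618288), -1) = Pow(Rational(72809285, 11), -1) = Rational(11, 72809285)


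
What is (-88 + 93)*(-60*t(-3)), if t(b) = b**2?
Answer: -2700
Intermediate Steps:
(-88 + 93)*(-60*t(-3)) = (-88 + 93)*(-60*(-3)**2) = 5*(-60*9) = 5*(-540) = -2700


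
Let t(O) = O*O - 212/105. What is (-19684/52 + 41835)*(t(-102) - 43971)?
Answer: -1899605999698/1365 ≈ -1.3917e+9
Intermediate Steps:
t(O) = -212/105 + O² (t(O) = O² - 212*1/105 = O² - 212/105 = -212/105 + O²)
(-19684/52 + 41835)*(t(-102) - 43971) = (-19684/52 + 41835)*((-212/105 + (-102)²) - 43971) = (-19684*1/52 + 41835)*((-212/105 + 10404) - 43971) = (-4921/13 + 41835)*(1092208/105 - 43971) = (538934/13)*(-3524747/105) = -1899605999698/1365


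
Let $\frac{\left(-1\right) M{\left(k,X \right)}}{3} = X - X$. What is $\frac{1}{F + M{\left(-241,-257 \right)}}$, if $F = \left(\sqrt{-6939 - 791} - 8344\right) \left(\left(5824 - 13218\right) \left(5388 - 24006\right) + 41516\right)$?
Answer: $- \frac{1043}{1198533691929816} - \frac{i \sqrt{7730}}{9588269535438528} \approx -8.7023 \cdot 10^{-13} - 9.1696 \cdot 10^{-15} i$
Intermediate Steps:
$F = -1148993898752 + 137703008 i \sqrt{7730}$ ($F = \left(\sqrt{-7730} - 8344\right) \left(\left(-7394\right) \left(-18618\right) + 41516\right) = \left(i \sqrt{7730} - 8344\right) \left(137661492 + 41516\right) = \left(-8344 + i \sqrt{7730}\right) 137703008 = -1148993898752 + 137703008 i \sqrt{7730} \approx -1.149 \cdot 10^{12} + 1.2107 \cdot 10^{10} i$)
$M{\left(k,X \right)} = 0$ ($M{\left(k,X \right)} = - 3 \left(X - X\right) = \left(-3\right) 0 = 0$)
$\frac{1}{F + M{\left(-241,-257 \right)}} = \frac{1}{\left(-1148993898752 + 137703008 i \sqrt{7730}\right) + 0} = \frac{1}{-1148993898752 + 137703008 i \sqrt{7730}}$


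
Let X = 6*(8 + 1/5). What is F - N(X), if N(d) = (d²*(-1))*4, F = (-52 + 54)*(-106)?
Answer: 236764/25 ≈ 9470.6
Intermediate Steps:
F = -212 (F = 2*(-106) = -212)
X = 246/5 (X = 6*(8 + ⅕) = 6*(41/5) = 246/5 ≈ 49.200)
N(d) = -4*d² (N(d) = -d²*4 = -4*d²)
F - N(X) = -212 - (-4)*(246/5)² = -212 - (-4)*60516/25 = -212 - 1*(-242064/25) = -212 + 242064/25 = 236764/25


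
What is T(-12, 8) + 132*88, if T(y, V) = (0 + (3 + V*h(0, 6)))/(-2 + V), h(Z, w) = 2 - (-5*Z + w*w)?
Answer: 69427/6 ≈ 11571.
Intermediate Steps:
h(Z, w) = 2 - w² + 5*Z (h(Z, w) = 2 - (-5*Z + w²) = 2 - (w² - 5*Z) = 2 + (-w² + 5*Z) = 2 - w² + 5*Z)
T(y, V) = (3 - 34*V)/(-2 + V) (T(y, V) = (0 + (3 + V*(2 - 1*6² + 5*0)))/(-2 + V) = (0 + (3 + V*(2 - 1*36 + 0)))/(-2 + V) = (0 + (3 + V*(2 - 36 + 0)))/(-2 + V) = (0 + (3 + V*(-34)))/(-2 + V) = (0 + (3 - 34*V))/(-2 + V) = (3 - 34*V)/(-2 + V))
T(-12, 8) + 132*88 = (3 - 34*8)/(-2 + 8) + 132*88 = (3 - 272)/6 + 11616 = (⅙)*(-269) + 11616 = -269/6 + 11616 = 69427/6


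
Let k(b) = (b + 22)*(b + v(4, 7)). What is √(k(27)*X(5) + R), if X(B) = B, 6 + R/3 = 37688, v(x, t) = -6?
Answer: √118191 ≈ 343.79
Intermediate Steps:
R = 113046 (R = -18 + 3*37688 = -18 + 113064 = 113046)
k(b) = (-6 + b)*(22 + b) (k(b) = (b + 22)*(b - 6) = (22 + b)*(-6 + b) = (-6 + b)*(22 + b))
√(k(27)*X(5) + R) = √((-132 + 27² + 16*27)*5 + 113046) = √((-132 + 729 + 432)*5 + 113046) = √(1029*5 + 113046) = √(5145 + 113046) = √118191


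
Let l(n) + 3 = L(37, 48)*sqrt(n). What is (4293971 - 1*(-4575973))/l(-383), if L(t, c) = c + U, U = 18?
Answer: -2956648/185373 - 65046256*I*sqrt(383)/185373 ≈ -15.95 - 6867.1*I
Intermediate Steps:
L(t, c) = 18 + c (L(t, c) = c + 18 = 18 + c)
l(n) = -3 + 66*sqrt(n) (l(n) = -3 + (18 + 48)*sqrt(n) = -3 + 66*sqrt(n))
(4293971 - 1*(-4575973))/l(-383) = (4293971 - 1*(-4575973))/(-3 + 66*sqrt(-383)) = (4293971 + 4575973)/(-3 + 66*(I*sqrt(383))) = 8869944/(-3 + 66*I*sqrt(383))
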